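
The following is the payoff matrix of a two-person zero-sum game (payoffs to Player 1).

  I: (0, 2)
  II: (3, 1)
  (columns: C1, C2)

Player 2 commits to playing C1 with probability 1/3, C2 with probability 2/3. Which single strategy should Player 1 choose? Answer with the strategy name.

II

Expected payoff of I: (1/3)·0 + (2/3)·2 = 4/3.
Expected payoff of II: (1/3)·3 + (2/3)·1 = 5/3.
The largest is 5/3, so Player 1's best response is II.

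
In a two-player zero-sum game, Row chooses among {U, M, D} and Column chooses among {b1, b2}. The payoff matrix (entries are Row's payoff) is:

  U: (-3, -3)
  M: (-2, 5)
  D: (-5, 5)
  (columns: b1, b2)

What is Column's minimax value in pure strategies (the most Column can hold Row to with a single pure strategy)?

Column maxima: b1 → -2, b2 → 5.
The smallest of these is -2.

-2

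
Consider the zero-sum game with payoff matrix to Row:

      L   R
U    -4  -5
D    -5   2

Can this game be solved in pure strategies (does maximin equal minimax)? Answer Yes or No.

No

Row minima: U → -5, D → -5; maximin = -5.
Column maxima: L → -4, R → 2; minimax = -4.
-5 ≠ -4, so no pure-strategy equilibrium exists.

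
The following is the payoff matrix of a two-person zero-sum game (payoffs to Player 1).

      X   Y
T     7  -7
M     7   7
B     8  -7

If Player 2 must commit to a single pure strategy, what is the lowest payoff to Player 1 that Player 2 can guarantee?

7

Column maxima: X → 8, Y → 7.
The smallest of these is 7.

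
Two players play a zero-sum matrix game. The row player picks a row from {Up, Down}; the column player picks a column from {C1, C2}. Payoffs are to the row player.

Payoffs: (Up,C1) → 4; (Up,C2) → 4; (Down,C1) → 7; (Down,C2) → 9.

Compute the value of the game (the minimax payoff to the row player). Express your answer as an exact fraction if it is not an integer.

7

Row minima: Up → 4, Down → 7; maximin = 7.
Column maxima: C1 → 7, C2 → 9; minimax = 7.
Since maximin = minimax = 7, there is a saddle point and the value is 7.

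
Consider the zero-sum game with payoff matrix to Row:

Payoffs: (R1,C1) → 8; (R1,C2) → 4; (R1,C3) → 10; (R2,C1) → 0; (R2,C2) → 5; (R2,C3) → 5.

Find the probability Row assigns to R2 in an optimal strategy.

4/9

Row minima: R1 → 4, R2 → 0; maximin = 4.
Column maxima: C1 → 8, C2 → 5, C3 → 10; minimax = 5.
4 ≠ 5, so there is no saddle point; optimal play is mixed.
C3 is strictly dominated by C1 (it gives Row strictly more in every row), so Column never plays it.
On the remaining 2×2 (R1, R2 vs C1, C2):
Let Row play R1 with probability p. Expected payoff against C1: 8p + 0(1−p) = 8p; against C2: 4p + 5(1−p) = −p + 5.
Setting these equal: 8p = −p + 5 ⇒ 9p = 5 ⇒ p = 5/9, and the value is (8)·(5/9) = 40/9.
For Column: with q = P(C1), equating R1's and R2's payoffs gives 4q + 4 = −5q + 5 ⇒ q = 1/9.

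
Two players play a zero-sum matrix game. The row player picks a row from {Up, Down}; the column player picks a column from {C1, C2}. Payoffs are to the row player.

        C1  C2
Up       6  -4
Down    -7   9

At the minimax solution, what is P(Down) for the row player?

Row minima: Up → -4, Down → -7; maximin = -4.
Column maxima: C1 → 6, C2 → 9; minimax = 6.
-4 ≠ 6, so there is no saddle point; optimal play is mixed.
Let the row player play Up with probability p. Expected payoff against C1: 6p + (-7)(1−p) = 13p − 7; against C2: (-4)p + 9(1−p) = −13p + 9.
Setting these equal: 13p − 7 = −13p + 9 ⇒ 26p = 16 ⇒ p = 8/13, and the value is (13)·(8/13) − 7 = 1.
For the column player: with q = P(C1), equating Up's and Down's payoffs gives 10q − 4 = −16q + 9 ⇒ q = 1/2.

5/13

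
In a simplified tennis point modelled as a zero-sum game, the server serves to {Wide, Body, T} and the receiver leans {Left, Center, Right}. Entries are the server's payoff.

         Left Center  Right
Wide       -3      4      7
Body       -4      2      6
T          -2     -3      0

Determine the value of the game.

-17/8

Row minima: Wide → -3, Body → -4, T → -3; maximin = -3.
Column maxima: Left → -2, Center → 4, Right → 7; minimax = -2.
-3 ≠ -2, so there is no saddle point; optimal play is mixed.
Body is strictly dominated by Wide, so the server never plays it.
Right is strictly dominated by Left (it gives the server strictly more in every row), so the receiver never plays it.
On the remaining 2×2 (Wide, T vs Left, Center):
Let the server play Wide with probability p. Expected payoff against Left: (-3)p + (-2)(1−p) = −p − 2; against Center: 4p + (-3)(1−p) = 7p − 3.
Setting these equal: −p − 2 = 7p − 3 ⇒ −8p = -1 ⇒ p = 1/8, and the value is (-1)·(1/8) − 2 = -17/8.
For the receiver: with q = P(Left), equating Wide's and T's payoffs gives −7q + 4 = q − 3 ⇒ q = 7/8.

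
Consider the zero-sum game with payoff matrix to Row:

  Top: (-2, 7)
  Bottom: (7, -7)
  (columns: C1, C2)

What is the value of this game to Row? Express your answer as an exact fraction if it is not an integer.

Row minima: Top → -2, Bottom → -7; maximin = -2.
Column maxima: C1 → 7, C2 → 7; minimax = 7.
-2 ≠ 7, so there is no saddle point; optimal play is mixed.
Let Row play Top with probability p. Expected payoff against C1: (-2)p + 7(1−p) = −9p + 7; against C2: 7p + (-7)(1−p) = 14p − 7.
Setting these equal: −9p + 7 = 14p − 7 ⇒ −23p = -14 ⇒ p = 14/23, and the value is (-9)·(14/23) + 7 = 35/23.
For Column: with q = P(C1), equating Top's and Bottom's payoffs gives −9q + 7 = 14q − 7 ⇒ q = 14/23.

35/23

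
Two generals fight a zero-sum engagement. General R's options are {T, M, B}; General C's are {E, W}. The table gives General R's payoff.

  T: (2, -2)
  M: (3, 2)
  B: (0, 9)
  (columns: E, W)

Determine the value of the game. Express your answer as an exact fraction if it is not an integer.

27/10

Row minima: T → -2, M → 2, B → 0; maximin = 2.
Column maxima: E → 3, W → 9; minimax = 3.
2 ≠ 3, so there is no saddle point; optimal play is mixed.
T is strictly dominated by M, so General R never plays it.
On the remaining 2×2 (M, B vs E, W):
Let General R play M with probability p. Expected payoff against E: 3p + 0(1−p) = 3p; against W: 2p + 9(1−p) = −7p + 9.
Setting these equal: 3p = −7p + 9 ⇒ 10p = 9 ⇒ p = 9/10, and the value is (3)·(9/10) = 27/10.
For General C: with q = P(E), equating M's and B's payoffs gives q + 2 = −9q + 9 ⇒ q = 7/10.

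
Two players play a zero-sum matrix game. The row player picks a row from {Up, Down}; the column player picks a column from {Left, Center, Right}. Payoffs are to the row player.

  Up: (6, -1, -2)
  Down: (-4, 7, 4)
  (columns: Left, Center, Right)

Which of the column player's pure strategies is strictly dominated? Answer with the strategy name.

Right holds the row player's payoff strictly below Center in every row: -2 < -1, 4 < 7.
So Center is strictly dominated for the column player.

Center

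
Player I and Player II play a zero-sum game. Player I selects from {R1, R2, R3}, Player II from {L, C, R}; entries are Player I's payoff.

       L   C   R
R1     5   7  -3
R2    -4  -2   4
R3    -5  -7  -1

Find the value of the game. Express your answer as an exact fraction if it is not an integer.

1/2

Row minima: R1 → -3, R2 → -4, R3 → -7; maximin = -3.
Column maxima: L → 5, C → 7, R → 4; minimax = 4.
-3 ≠ 4, so there is no saddle point; optimal play is mixed.
R3 is strictly dominated by R2, so Player I never plays it.
With R3 eliminated, C is strictly dominated by L (it gives Player I strictly more in every remaining row), so Player II never plays it.
On the remaining 2×2 (R1, R2 vs L, R):
Let Player I play R1 with probability p. Expected payoff against L: 5p + (-4)(1−p) = 9p − 4; against R: (-3)p + 4(1−p) = −7p + 4.
Setting these equal: 9p − 4 = −7p + 4 ⇒ 16p = 8 ⇒ p = 1/2, and the value is (9)·(1/2) − 4 = 1/2.
For Player II: with q = P(L), equating R1's and R2's payoffs gives 8q − 3 = −8q + 4 ⇒ q = 7/16.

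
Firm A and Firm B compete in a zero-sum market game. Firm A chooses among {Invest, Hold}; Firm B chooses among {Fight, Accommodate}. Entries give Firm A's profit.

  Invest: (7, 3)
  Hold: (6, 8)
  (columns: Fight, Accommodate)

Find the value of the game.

19/3

Row minima: Invest → 3, Hold → 6; maximin = 6.
Column maxima: Fight → 7, Accommodate → 8; minimax = 7.
6 ≠ 7, so there is no saddle point; optimal play is mixed.
Let Firm A play Invest with probability p. Expected payoff against Fight: 7p + 6(1−p) = p + 6; against Accommodate: 3p + 8(1−p) = −5p + 8.
Setting these equal: p + 6 = −5p + 8 ⇒ 6p = 2 ⇒ p = 1/3, and the value is (1)·(1/3) + 6 = 19/3.
For Firm B: with q = P(Fight), equating Invest's and Hold's payoffs gives 4q + 3 = −2q + 8 ⇒ q = 5/6.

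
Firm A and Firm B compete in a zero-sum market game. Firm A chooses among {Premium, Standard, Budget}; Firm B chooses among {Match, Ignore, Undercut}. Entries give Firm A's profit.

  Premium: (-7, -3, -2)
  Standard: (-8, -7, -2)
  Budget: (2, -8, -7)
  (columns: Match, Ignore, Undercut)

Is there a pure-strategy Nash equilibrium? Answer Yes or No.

Row minima: Premium → -7, Standard → -8, Budget → -8; maximin = -7.
Column maxima: Match → 2, Ignore → -3, Undercut → -2; minimax = -3.
-7 ≠ -3, so no pure-strategy equilibrium exists.

No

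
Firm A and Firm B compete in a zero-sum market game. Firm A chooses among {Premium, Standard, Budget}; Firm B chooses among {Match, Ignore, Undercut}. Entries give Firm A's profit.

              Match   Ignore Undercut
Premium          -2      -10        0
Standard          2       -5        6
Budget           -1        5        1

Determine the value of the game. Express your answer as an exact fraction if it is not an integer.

5/13

Row minima: Premium → -10, Standard → -5, Budget → -1; maximin = -1.
Column maxima: Match → 2, Ignore → 5, Undercut → 6; minimax = 2.
-1 ≠ 2, so there is no saddle point; optimal play is mixed.
Premium is strictly dominated by Standard, so Firm A never plays it.
Undercut is strictly dominated by Match (it gives Firm A strictly more in every row), so Firm B never plays it.
On the remaining 2×2 (Standard, Budget vs Match, Ignore):
Let Firm A play Standard with probability p. Expected payoff against Match: 2p + (-1)(1−p) = 3p − 1; against Ignore: (-5)p + 5(1−p) = −10p + 5.
Setting these equal: 3p − 1 = −10p + 5 ⇒ 13p = 6 ⇒ p = 6/13, and the value is (3)·(6/13) − 1 = 5/13.
For Firm B: with q = P(Match), equating Standard's and Budget's payoffs gives 7q − 5 = −6q + 5 ⇒ q = 10/13.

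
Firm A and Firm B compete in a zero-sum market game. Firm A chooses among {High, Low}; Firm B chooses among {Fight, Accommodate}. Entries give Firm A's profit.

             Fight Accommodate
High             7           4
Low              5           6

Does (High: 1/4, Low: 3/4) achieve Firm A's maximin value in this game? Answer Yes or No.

Yes

Against Fight this mix gives (1/4)·7 + (3/4)·5 = 11/2.
Against Accommodate this mix gives (1/4)·4 + (3/4)·6 = 11/2.
All of Firm B's active replies (Fight, Accommodate) yield 11/2, and no column does worse for Firm A. The mix makes Firm B indifferent and guarantees 11/2, so it is optimal.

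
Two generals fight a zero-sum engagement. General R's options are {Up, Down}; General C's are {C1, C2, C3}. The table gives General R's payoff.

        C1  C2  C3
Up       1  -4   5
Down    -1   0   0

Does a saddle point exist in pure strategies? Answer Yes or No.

No

Row minima: Up → -4, Down → -1; maximin = -1.
Column maxima: C1 → 1, C2 → 0, C3 → 5; minimax = 0.
-1 ≠ 0, so no pure-strategy equilibrium exists.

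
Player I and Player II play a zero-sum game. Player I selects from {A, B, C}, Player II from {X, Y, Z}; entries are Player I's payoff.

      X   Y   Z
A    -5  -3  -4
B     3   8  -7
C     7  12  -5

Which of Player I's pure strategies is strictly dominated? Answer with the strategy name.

B

C gives a strictly higher payoff than B against every column: 7 > 3, 12 > 8, -5 > -7.
So B is strictly dominated and Player I never plays it.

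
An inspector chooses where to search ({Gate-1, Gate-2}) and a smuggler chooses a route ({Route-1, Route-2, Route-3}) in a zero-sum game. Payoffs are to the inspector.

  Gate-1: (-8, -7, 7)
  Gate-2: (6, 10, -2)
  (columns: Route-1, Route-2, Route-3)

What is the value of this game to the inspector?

26/23

Row minima: Gate-1 → -8, Gate-2 → -2; maximin = -2.
Column maxima: Route-1 → 6, Route-2 → 10, Route-3 → 7; minimax = 6.
-2 ≠ 6, so there is no saddle point; optimal play is mixed.
Route-2 is strictly dominated by Route-1 (it gives the inspector strictly more in every row), so the smuggler never plays it.
On the remaining 2×2 (Gate-1, Gate-2 vs Route-1, Route-3):
Let the inspector play Gate-1 with probability p. Expected payoff against Route-1: (-8)p + 6(1−p) = −14p + 6; against Route-3: 7p + (-2)(1−p) = 9p − 2.
Setting these equal: −14p + 6 = 9p − 2 ⇒ −23p = -8 ⇒ p = 8/23, and the value is (-14)·(8/23) + 6 = 26/23.
For the smuggler: with q = P(Route-1), equating Gate-1's and Gate-2's payoffs gives −15q + 7 = 8q − 2 ⇒ q = 9/23.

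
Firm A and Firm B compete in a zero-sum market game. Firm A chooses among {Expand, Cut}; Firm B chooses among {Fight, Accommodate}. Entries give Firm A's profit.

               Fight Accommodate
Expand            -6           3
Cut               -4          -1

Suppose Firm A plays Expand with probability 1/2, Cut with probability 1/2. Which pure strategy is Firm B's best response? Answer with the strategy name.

If Firm B plays Fight, Firm A's expected payoff is (1/2)·(-6) + (1/2)·(-4) = -5.
If Firm B plays Accommodate, Firm A's expected payoff is (1/2)·3 + (1/2)·(-1) = 1.
Firm B minimizes Firm A's payoff; the smallest is -5, so the best response is Fight.

Fight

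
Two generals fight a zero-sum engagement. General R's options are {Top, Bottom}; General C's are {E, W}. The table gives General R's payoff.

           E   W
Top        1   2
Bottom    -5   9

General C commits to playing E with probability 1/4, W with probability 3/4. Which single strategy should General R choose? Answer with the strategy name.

Expected payoff of Top: (1/4)·1 + (3/4)·2 = 7/4.
Expected payoff of Bottom: (1/4)·(-5) + (3/4)·9 = 11/2.
The largest is 11/2, so General R's best response is Bottom.

Bottom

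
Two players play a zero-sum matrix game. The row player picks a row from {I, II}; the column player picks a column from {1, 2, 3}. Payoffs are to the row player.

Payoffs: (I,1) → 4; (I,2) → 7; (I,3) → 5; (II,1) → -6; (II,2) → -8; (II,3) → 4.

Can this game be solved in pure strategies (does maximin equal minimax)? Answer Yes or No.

Row minima: I → 4, II → -8; maximin = 4.
Column maxima: 1 → 4, 2 → 7, 3 → 5; minimax = 4.
maximin = minimax = 4, so a saddle point exists.

Yes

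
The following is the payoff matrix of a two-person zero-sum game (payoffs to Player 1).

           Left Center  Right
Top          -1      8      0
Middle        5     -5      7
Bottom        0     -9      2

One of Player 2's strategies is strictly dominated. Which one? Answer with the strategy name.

Left holds Player 1's payoff strictly below Right in every row: -1 < 0, 5 < 7, 0 < 2.
So Right is strictly dominated for Player 2.

Right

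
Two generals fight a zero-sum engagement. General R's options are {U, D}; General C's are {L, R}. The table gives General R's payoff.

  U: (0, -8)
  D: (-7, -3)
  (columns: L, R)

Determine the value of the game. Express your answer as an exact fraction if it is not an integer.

-14/3

Row minima: U → -8, D → -7; maximin = -7.
Column maxima: L → 0, R → -3; minimax = -3.
-7 ≠ -3, so there is no saddle point; optimal play is mixed.
Let General R play U with probability p. Expected payoff against L: 0p + (-7)(1−p) = 7p − 7; against R: (-8)p + (-3)(1−p) = −5p − 3.
Setting these equal: 7p − 7 = −5p − 3 ⇒ 12p = 4 ⇒ p = 1/3, and the value is (7)·(1/3) − 7 = -14/3.
For General C: with q = P(L), equating U's and D's payoffs gives 8q − 8 = −4q − 3 ⇒ q = 5/12.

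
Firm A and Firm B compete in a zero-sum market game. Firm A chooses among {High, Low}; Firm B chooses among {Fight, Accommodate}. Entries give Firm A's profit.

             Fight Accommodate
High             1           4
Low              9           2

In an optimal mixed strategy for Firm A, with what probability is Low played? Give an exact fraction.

Row minima: High → 1, Low → 2; maximin = 2.
Column maxima: Fight → 9, Accommodate → 4; minimax = 4.
2 ≠ 4, so there is no saddle point; optimal play is mixed.
Let Firm A play High with probability p. Expected payoff against Fight: 1p + 9(1−p) = −8p + 9; against Accommodate: 4p + 2(1−p) = 2p + 2.
Setting these equal: −8p + 9 = 2p + 2 ⇒ −10p = -7 ⇒ p = 7/10, and the value is (-8)·(7/10) + 9 = 17/5.
For Firm B: with q = P(Fight), equating High's and Low's payoffs gives −3q + 4 = 7q + 2 ⇒ q = 1/5.

3/10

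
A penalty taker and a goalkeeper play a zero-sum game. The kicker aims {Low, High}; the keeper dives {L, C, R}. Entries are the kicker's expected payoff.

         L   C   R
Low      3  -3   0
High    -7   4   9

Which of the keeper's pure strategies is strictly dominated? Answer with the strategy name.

R

C holds the kicker's payoff strictly below R in every row: -3 < 0, 4 < 9.
So R is strictly dominated for the keeper.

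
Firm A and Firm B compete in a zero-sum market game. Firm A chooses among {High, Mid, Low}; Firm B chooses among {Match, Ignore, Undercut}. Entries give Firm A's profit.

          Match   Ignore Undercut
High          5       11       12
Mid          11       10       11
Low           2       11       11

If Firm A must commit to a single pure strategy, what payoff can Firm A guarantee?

10

Row minima: High → 5, Mid → 10, Low → 2.
The best of these is 10.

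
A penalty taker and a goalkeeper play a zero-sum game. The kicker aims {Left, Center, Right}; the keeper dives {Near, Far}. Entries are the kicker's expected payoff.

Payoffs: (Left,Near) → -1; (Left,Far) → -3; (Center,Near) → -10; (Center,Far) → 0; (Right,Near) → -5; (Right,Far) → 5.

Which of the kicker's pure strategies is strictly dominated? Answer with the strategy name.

Center

Right gives a strictly higher payoff than Center against every column: -5 > -10, 5 > 0.
So Center is strictly dominated and the kicker never plays it.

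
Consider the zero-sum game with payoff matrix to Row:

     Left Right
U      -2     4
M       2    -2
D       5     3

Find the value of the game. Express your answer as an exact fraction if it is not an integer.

Row minima: U → -2, M → -2, D → 3; maximin = 3.
Column maxima: Left → 5, Right → 4; minimax = 4.
3 ≠ 4, so there is no saddle point; optimal play is mixed.
M is strictly dominated by D, so Row never plays it.
On the remaining 2×2 (U, D vs Left, Right):
Let Row play U with probability p. Expected payoff against Left: (-2)p + 5(1−p) = −7p + 5; against Right: 4p + 3(1−p) = p + 3.
Setting these equal: −7p + 5 = p + 3 ⇒ −8p = -2 ⇒ p = 1/4, and the value is (-7)·(1/4) + 5 = 13/4.
For Column: with q = P(Left), equating U's and D's payoffs gives −6q + 4 = 2q + 3 ⇒ q = 1/8.

13/4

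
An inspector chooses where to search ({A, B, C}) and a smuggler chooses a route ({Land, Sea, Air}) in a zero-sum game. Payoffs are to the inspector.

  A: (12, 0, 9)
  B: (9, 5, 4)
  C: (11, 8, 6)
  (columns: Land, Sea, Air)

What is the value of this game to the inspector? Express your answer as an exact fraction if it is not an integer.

72/11

Row minima: A → 0, B → 4, C → 6; maximin = 6.
Column maxima: Land → 12, Sea → 8, Air → 9; minimax = 8.
6 ≠ 8, so there is no saddle point; optimal play is mixed.
B is strictly dominated by C, so the inspector never plays it.
Land is strictly dominated by Sea (it gives the inspector strictly more in every row), so the smuggler never plays it.
On the remaining 2×2 (A, C vs Sea, Air):
Let the inspector play A with probability p. Expected payoff against Sea: 0p + 8(1−p) = −8p + 8; against Air: 9p + 6(1−p) = 3p + 6.
Setting these equal: −8p + 8 = 3p + 6 ⇒ −11p = -2 ⇒ p = 2/11, and the value is (-8)·(2/11) + 8 = 72/11.
For the smuggler: with q = P(Sea), equating A's and C's payoffs gives −9q + 9 = 2q + 6 ⇒ q = 3/11.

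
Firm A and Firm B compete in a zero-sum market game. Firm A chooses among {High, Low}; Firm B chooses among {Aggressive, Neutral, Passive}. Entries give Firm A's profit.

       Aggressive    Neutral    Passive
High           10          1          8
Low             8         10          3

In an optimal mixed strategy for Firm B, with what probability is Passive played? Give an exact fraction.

9/14

Row minima: High → 1, Low → 3; maximin = 3.
Column maxima: Aggressive → 10, Neutral → 10, Passive → 8; minimax = 8.
3 ≠ 8, so there is no saddle point; optimal play is mixed.
Aggressive is strictly dominated by Passive (it gives Firm A strictly more in every row), so Firm B never plays it.
On the remaining 2×2 (High, Low vs Neutral, Passive):
Let Firm A play High with probability p. Expected payoff against Neutral: 1p + 10(1−p) = −9p + 10; against Passive: 8p + 3(1−p) = 5p + 3.
Setting these equal: −9p + 10 = 5p + 3 ⇒ −14p = -7 ⇒ p = 1/2, and the value is (-9)·(1/2) + 10 = 11/2.
For Firm B: with q = P(Neutral), equating High's and Low's payoffs gives −7q + 8 = 7q + 3 ⇒ q = 5/14.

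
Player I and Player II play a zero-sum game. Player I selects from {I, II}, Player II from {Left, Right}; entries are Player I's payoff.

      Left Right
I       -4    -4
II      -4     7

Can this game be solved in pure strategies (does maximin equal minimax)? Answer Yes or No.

Yes

Row minima: I → -4, II → -4; maximin = -4.
Column maxima: Left → -4, Right → 7; minimax = -4.
maximin = minimax = -4, so a saddle point exists.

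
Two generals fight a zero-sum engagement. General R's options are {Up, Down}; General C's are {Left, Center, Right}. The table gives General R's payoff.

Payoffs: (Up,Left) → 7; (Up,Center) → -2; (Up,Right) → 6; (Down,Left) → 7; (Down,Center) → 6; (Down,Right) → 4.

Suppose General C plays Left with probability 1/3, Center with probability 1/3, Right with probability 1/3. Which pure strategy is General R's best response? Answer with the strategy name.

Expected payoff of Up: (1/3)·7 + (1/3)·(-2) + (1/3)·6 = 11/3.
Expected payoff of Down: (1/3)·7 + (1/3)·6 + (1/3)·4 = 17/3.
The largest is 17/3, so General R's best response is Down.

Down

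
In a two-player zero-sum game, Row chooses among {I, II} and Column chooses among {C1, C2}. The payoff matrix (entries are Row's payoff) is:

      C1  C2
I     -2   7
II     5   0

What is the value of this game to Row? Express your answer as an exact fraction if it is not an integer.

5/2

Row minima: I → -2, II → 0; maximin = 0.
Column maxima: C1 → 5, C2 → 7; minimax = 5.
0 ≠ 5, so there is no saddle point; optimal play is mixed.
Let Row play I with probability p. Expected payoff against C1: (-2)p + 5(1−p) = −7p + 5; against C2: 7p + 0(1−p) = 7p.
Setting these equal: −7p + 5 = 7p ⇒ −14p = -5 ⇒ p = 5/14, and the value is (-7)·(5/14) + 5 = 5/2.
For Column: with q = P(C1), equating I's and II's payoffs gives −9q + 7 = 5q ⇒ q = 1/2.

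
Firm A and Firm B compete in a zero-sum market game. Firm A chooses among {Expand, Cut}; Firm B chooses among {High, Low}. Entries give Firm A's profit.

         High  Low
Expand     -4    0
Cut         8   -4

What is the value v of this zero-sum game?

-1

Row minima: Expand → -4, Cut → -4; maximin = -4.
Column maxima: High → 8, Low → 0; minimax = 0.
-4 ≠ 0, so there is no saddle point; optimal play is mixed.
Let Firm A play Expand with probability p. Expected payoff against High: (-4)p + 8(1−p) = −12p + 8; against Low: 0p + (-4)(1−p) = 4p − 4.
Setting these equal: −12p + 8 = 4p − 4 ⇒ −16p = -12 ⇒ p = 3/4, and the value is (-12)·(3/4) + 8 = -1.
For Firm B: with q = P(High), equating Expand's and Cut's payoffs gives −4q = 12q − 4 ⇒ q = 1/4.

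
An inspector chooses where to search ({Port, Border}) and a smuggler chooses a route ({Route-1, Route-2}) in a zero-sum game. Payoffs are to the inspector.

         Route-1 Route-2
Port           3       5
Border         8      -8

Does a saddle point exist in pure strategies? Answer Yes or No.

Row minima: Port → 3, Border → -8; maximin = 3.
Column maxima: Route-1 → 8, Route-2 → 5; minimax = 5.
3 ≠ 5, so no pure-strategy equilibrium exists.

No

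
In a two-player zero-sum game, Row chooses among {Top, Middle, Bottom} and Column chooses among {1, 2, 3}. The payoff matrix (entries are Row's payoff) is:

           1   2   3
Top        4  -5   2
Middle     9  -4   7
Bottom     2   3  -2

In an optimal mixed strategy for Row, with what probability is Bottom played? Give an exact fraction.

11/16

Row minima: Top → -5, Middle → -4, Bottom → -2; maximin = -2.
Column maxima: 1 → 9, 2 → 3, 3 → 7; minimax = 3.
-2 ≠ 3, so there is no saddle point; optimal play is mixed.
Top is strictly dominated by Middle, so Row never plays it.
1 is strictly dominated by 3 (it gives Row strictly more in every row), so Column never plays it.
On the remaining 2×2 (Middle, Bottom vs 2, 3):
Let Row play Middle with probability p. Expected payoff against 2: (-4)p + 3(1−p) = −7p + 3; against 3: 7p + (-2)(1−p) = 9p − 2.
Setting these equal: −7p + 3 = 9p − 2 ⇒ −16p = -5 ⇒ p = 5/16, and the value is (-7)·(5/16) + 3 = 13/16.
For Column: with q = P(2), equating Middle's and Bottom's payoffs gives −11q + 7 = 5q − 2 ⇒ q = 9/16.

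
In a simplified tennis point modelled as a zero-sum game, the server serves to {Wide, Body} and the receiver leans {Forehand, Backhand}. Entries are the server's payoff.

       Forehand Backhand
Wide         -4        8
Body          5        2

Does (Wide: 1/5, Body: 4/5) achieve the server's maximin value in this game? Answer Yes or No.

Against Forehand this mix gives (1/5)·(-4) + (4/5)·5 = 16/5.
Against Backhand this mix gives (1/5)·8 + (4/5)·2 = 16/5.
All of the receiver's active replies (Forehand, Backhand) yield 16/5, and no column does worse for the server. The mix makes the receiver indifferent and guarantees 16/5, so it is optimal.

Yes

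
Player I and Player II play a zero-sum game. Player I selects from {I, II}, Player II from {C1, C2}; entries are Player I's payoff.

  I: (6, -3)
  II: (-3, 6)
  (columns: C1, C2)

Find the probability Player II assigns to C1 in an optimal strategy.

Row minima: I → -3, II → -3; maximin = -3.
Column maxima: C1 → 6, C2 → 6; minimax = 6.
-3 ≠ 6, so there is no saddle point; optimal play is mixed.
Let Player I play I with probability p. Expected payoff against C1: 6p + (-3)(1−p) = 9p − 3; against C2: (-3)p + 6(1−p) = −9p + 6.
Setting these equal: 9p − 3 = −9p + 6 ⇒ 18p = 9 ⇒ p = 1/2, and the value is (9)·(1/2) − 3 = 3/2.
For Player II: with q = P(C1), equating I's and II's payoffs gives 9q − 3 = −9q + 6 ⇒ q = 1/2.

1/2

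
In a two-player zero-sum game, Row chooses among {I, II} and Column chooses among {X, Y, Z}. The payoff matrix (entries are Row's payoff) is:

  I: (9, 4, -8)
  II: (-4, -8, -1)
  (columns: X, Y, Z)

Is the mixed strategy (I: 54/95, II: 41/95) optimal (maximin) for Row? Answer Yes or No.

No

Against X this mix gives (54/95)·9 + (41/95)·(-4) = 322/95.
Against Y this mix gives (54/95)·4 + (41/95)·(-8) = -112/95.
Against Z this mix gives (54/95)·(-8) + (41/95)·(-1) = -473/95.
Column will play Z, holding Row to -473/95. Shifting weight toward the row that does better against Z would raise this floor (the equalizing mix achieves -68/19 against both Z and Y), so the proposed strategy is not optimal.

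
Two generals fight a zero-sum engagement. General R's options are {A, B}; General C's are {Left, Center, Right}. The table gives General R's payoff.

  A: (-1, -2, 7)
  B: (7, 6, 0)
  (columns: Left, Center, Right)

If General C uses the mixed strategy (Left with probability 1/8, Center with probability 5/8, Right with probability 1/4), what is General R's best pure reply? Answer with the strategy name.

B

Expected payoff of A: (1/8)·(-1) + (5/8)·(-2) + (1/4)·7 = 3/8.
Expected payoff of B: (1/8)·7 + (5/8)·6 + (1/4)·0 = 37/8.
The largest is 37/8, so General R's best response is B.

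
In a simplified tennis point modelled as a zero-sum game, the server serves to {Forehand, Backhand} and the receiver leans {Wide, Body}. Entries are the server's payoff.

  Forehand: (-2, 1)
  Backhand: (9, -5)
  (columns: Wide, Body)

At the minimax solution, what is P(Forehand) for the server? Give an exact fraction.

Row minima: Forehand → -2, Backhand → -5; maximin = -2.
Column maxima: Wide → 9, Body → 1; minimax = 1.
-2 ≠ 1, so there is no saddle point; optimal play is mixed.
Let the server play Forehand with probability p. Expected payoff against Wide: (-2)p + 9(1−p) = −11p + 9; against Body: 1p + (-5)(1−p) = 6p − 5.
Setting these equal: −11p + 9 = 6p − 5 ⇒ −17p = -14 ⇒ p = 14/17, and the value is (-11)·(14/17) + 9 = -1/17.
For the receiver: with q = P(Wide), equating Forehand's and Backhand's payoffs gives −3q + 1 = 14q − 5 ⇒ q = 6/17.

14/17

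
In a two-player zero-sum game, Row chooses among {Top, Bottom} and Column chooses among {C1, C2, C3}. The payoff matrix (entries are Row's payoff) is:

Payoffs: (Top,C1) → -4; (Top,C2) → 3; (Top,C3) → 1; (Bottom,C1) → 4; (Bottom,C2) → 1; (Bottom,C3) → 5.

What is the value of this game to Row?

8/5

Row minima: Top → -4, Bottom → 1; maximin = 1.
Column maxima: C1 → 4, C2 → 3, C3 → 5; minimax = 3.
1 ≠ 3, so there is no saddle point; optimal play is mixed.
C3 is strictly dominated by C1 (it gives Row strictly more in every row), so Column never plays it.
On the remaining 2×2 (Top, Bottom vs C1, C2):
Let Row play Top with probability p. Expected payoff against C1: (-4)p + 4(1−p) = −8p + 4; against C2: 3p + 1(1−p) = 2p + 1.
Setting these equal: −8p + 4 = 2p + 1 ⇒ −10p = -3 ⇒ p = 3/10, and the value is (-8)·(3/10) + 4 = 8/5.
For Column: with q = P(C1), equating Top's and Bottom's payoffs gives −7q + 3 = 3q + 1 ⇒ q = 1/5.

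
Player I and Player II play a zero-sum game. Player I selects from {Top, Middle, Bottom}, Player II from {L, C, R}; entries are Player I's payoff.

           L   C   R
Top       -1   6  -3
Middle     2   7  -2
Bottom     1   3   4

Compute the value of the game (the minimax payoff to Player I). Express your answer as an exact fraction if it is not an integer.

Row minima: Top → -3, Middle → -2, Bottom → 1; maximin = 1.
Column maxima: L → 2, C → 7, R → 4; minimax = 2.
1 ≠ 2, so there is no saddle point; optimal play is mixed.
Top is strictly dominated by Middle, so Player I never plays it.
C is strictly dominated by L (it gives Player I strictly more in every row), so Player II never plays it.
On the remaining 2×2 (Middle, Bottom vs L, R):
Let Player I play Middle with probability p. Expected payoff against L: 2p + 1(1−p) = p + 1; against R: (-2)p + 4(1−p) = −6p + 4.
Setting these equal: p + 1 = −6p + 4 ⇒ 7p = 3 ⇒ p = 3/7, and the value is (1)·(3/7) + 1 = 10/7.
For Player II: with q = P(L), equating Middle's and Bottom's payoffs gives 4q − 2 = −3q + 4 ⇒ q = 6/7.

10/7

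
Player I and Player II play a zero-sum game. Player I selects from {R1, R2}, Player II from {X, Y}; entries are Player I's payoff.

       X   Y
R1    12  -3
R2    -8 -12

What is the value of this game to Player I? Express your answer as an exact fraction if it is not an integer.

Row minima: R1 → -3, R2 → -12; maximin = -3.
Column maxima: X → 12, Y → -3; minimax = -3.
Since maximin = minimax = -3, there is a saddle point and the value is -3.

-3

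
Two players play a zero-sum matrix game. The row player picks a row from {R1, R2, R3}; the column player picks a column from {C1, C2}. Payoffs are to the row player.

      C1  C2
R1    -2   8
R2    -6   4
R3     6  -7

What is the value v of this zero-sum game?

34/23

Row minima: R1 → -2, R2 → -6, R3 → -7; maximin = -2.
Column maxima: C1 → 6, C2 → 8; minimax = 6.
-2 ≠ 6, so there is no saddle point; optimal play is mixed.
R2 is strictly dominated by R1, so the row player never plays it.
On the remaining 2×2 (R1, R3 vs C1, C2):
Let the row player play R1 with probability p. Expected payoff against C1: (-2)p + 6(1−p) = −8p + 6; against C2: 8p + (-7)(1−p) = 15p − 7.
Setting these equal: −8p + 6 = 15p − 7 ⇒ −23p = -13 ⇒ p = 13/23, and the value is (-8)·(13/23) + 6 = 34/23.
For the column player: with q = P(C1), equating R1's and R3's payoffs gives −10q + 8 = 13q − 7 ⇒ q = 15/23.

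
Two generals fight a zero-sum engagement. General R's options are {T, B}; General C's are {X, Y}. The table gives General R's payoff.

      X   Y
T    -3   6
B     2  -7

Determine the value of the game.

-1/2

Row minima: T → -3, B → -7; maximin = -3.
Column maxima: X → 2, Y → 6; minimax = 2.
-3 ≠ 2, so there is no saddle point; optimal play is mixed.
Let General R play T with probability p. Expected payoff against X: (-3)p + 2(1−p) = −5p + 2; against Y: 6p + (-7)(1−p) = 13p − 7.
Setting these equal: −5p + 2 = 13p − 7 ⇒ −18p = -9 ⇒ p = 1/2, and the value is (-5)·(1/2) + 2 = -1/2.
For General C: with q = P(X), equating T's and B's payoffs gives −9q + 6 = 9q − 7 ⇒ q = 13/18.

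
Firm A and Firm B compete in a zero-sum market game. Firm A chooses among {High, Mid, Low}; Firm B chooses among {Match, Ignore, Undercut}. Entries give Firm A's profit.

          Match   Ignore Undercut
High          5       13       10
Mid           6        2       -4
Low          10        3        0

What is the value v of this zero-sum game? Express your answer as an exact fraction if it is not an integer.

Row minima: High → 5, Mid → -4, Low → 0; maximin = 5.
Column maxima: Match → 10, Ignore → 13, Undercut → 10; minimax = 10.
5 ≠ 10, so there is no saddle point; optimal play is mixed.
Mid is strictly dominated by Low, so Firm A never plays it.
Ignore is strictly dominated by Undercut (it gives Firm A strictly more in every row), so Firm B never plays it.
On the remaining 2×2 (High, Low vs Match, Undercut):
Let Firm A play High with probability p. Expected payoff against Match: 5p + 10(1−p) = −5p + 10; against Undercut: 10p + 0(1−p) = 10p.
Setting these equal: −5p + 10 = 10p ⇒ −15p = -10 ⇒ p = 2/3, and the value is (-5)·(2/3) + 10 = 20/3.
For Firm B: with q = P(Match), equating High's and Low's payoffs gives −5q + 10 = 10q ⇒ q = 2/3.

20/3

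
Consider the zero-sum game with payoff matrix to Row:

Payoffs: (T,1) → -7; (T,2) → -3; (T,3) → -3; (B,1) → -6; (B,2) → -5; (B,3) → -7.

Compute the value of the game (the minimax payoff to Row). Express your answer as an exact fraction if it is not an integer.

Row minima: T → -7, B → -7; maximin = -7.
Column maxima: 1 → -6, 2 → -3, 3 → -3; minimax = -6.
-7 ≠ -6, so there is no saddle point; optimal play is mixed.
2 is strictly dominated by 1 (it gives Row strictly more in every row), so Column never plays it.
On the remaining 2×2 (T, B vs 1, 3):
Let Row play T with probability p. Expected payoff against 1: (-7)p + (-6)(1−p) = −p − 6; against 3: (-3)p + (-7)(1−p) = 4p − 7.
Setting these equal: −p − 6 = 4p − 7 ⇒ −5p = -1 ⇒ p = 1/5, and the value is (-1)·(1/5) − 6 = -31/5.
For Column: with q = P(1), equating T's and B's payoffs gives −4q − 3 = q − 7 ⇒ q = 4/5.

-31/5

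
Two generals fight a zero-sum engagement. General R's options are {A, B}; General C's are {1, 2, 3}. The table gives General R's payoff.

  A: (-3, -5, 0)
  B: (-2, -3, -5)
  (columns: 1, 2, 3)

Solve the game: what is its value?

-25/7

Row minima: A → -5, B → -5; maximin = -5.
Column maxima: 1 → -2, 2 → -3, 3 → 0; minimax = -3.
-5 ≠ -3, so there is no saddle point; optimal play is mixed.
1 is strictly dominated by 2 (it gives General R strictly more in every row), so General C never plays it.
On the remaining 2×2 (A, B vs 2, 3):
Let General R play A with probability p. Expected payoff against 2: (-5)p + (-3)(1−p) = −2p − 3; against 3: 0p + (-5)(1−p) = 5p − 5.
Setting these equal: −2p − 3 = 5p − 5 ⇒ −7p = -2 ⇒ p = 2/7, and the value is (-2)·(2/7) − 3 = -25/7.
For General C: with q = P(2), equating A's and B's payoffs gives −5q = 2q − 5 ⇒ q = 5/7.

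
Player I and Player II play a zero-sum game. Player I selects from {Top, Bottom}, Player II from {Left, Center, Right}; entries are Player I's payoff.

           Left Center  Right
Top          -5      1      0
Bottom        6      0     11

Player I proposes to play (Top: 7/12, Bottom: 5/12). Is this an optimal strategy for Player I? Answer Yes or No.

Against Left this mix gives (7/12)·(-5) + (5/12)·6 = -5/12.
Against Center this mix gives (7/12)·1 + (5/12)·0 = 7/12.
Against Right this mix gives (7/12)·0 + (5/12)·11 = 55/12.
Player II will play Left, holding Player I to -5/12. Shifting weight toward the row that does better against Left would raise this floor (the equalizing mix achieves 1/2 against both Left and Center), so the proposed strategy is not optimal.

No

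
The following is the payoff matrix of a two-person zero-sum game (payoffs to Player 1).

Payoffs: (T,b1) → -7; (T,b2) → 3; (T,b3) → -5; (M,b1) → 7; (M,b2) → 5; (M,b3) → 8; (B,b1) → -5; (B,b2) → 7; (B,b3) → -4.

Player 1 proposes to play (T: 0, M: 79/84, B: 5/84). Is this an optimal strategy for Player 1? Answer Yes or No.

Against b1 this mix gives (79/84)·7 + (5/84)·(-5) = 44/7.
Against b2 this mix gives (79/84)·5 + (5/84)·7 = 215/42.
Against b3 this mix gives (79/84)·8 + (5/84)·(-4) = 51/7.
Player 2 will play b2, holding Player 1 to 215/42. Shifting weight toward the row that does better against b2 would raise this floor (the equalizing mix achieves 37/7 against both b2 and b1), so the proposed strategy is not optimal.

No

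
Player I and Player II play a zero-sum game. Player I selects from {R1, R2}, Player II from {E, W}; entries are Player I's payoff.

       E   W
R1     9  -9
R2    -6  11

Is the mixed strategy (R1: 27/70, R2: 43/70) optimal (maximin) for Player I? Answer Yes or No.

No

Against E this mix gives (27/70)·9 + (43/70)·(-6) = -3/14.
Against W this mix gives (27/70)·(-9) + (43/70)·11 = 23/7.
Player II will play E, holding Player I to -3/14. Shifting weight toward the row that does better against E would raise this floor (the equalizing mix achieves 9/7 against both E and W), so the proposed strategy is not optimal.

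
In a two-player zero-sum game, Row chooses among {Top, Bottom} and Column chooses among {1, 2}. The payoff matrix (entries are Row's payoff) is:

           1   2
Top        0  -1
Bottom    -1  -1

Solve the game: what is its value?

-1

Row minima: Top → -1, Bottom → -1; maximin = -1.
Column maxima: 1 → 0, 2 → -1; minimax = -1.
Since maximin = minimax = -1, there is a saddle point and the value is -1.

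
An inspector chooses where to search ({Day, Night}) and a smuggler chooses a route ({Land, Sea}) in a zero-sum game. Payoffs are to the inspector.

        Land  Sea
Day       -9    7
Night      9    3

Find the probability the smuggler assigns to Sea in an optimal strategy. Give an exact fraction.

Row minima: Day → -9, Night → 3; maximin = 3.
Column maxima: Land → 9, Sea → 7; minimax = 7.
3 ≠ 7, so there is no saddle point; optimal play is mixed.
Let the inspector play Day with probability p. Expected payoff against Land: (-9)p + 9(1−p) = −18p + 9; against Sea: 7p + 3(1−p) = 4p + 3.
Setting these equal: −18p + 9 = 4p + 3 ⇒ −22p = -6 ⇒ p = 3/11, and the value is (-18)·(3/11) + 9 = 45/11.
For the smuggler: with q = P(Land), equating Day's and Night's payoffs gives −16q + 7 = 6q + 3 ⇒ q = 2/11.

9/11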